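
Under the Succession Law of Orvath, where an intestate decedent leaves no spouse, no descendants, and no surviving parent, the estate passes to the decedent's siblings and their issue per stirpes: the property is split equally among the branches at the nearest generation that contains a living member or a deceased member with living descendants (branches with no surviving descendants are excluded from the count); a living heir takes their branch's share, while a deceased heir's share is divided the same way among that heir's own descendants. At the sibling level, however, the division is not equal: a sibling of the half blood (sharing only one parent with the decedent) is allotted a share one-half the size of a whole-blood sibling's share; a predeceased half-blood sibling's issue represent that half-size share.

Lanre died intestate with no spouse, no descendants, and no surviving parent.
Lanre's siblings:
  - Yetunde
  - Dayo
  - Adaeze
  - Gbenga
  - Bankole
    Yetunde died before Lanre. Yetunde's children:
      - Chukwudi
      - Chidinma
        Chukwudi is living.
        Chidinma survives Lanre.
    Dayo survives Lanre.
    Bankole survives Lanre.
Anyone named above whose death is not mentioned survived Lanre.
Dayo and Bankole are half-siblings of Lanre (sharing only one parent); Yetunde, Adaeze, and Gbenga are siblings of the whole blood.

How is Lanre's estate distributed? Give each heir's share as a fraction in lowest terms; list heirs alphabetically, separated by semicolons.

Adaeze 1/4; Bankole 1/8; Chidinma 1/8; Chukwudi 1/8; Dayo 1/8; Gbenga 1/4

No spouse, descendants, or parent survives, so the estate passes to Lanre's siblings per stirpes.
Half-blood siblings count for one-half the weight of whole-blood siblings at the initial division.
Dividing 1 in proportion to weights (total weight 4): Yetunde (weight 1) → 1/4; Dayo (weight 1/2) → 1/8; Adaeze (weight 1) → 1/4; Gbenga (weight 1) → 1/4; Bankole (weight 1/2) → 1/8.
Yetunde predeceased; the 1/4 allotted to Yetunde's branch passes to Yetunde's issue by representation.
The 1/4 is divided into 2 equal shares of 1/8 among Chukwudi, Chidinma.
Chukwudi is living and takes 1/8.
Chidinma is living and takes 1/8.
Dayo is living and takes 1/8.
Adaeze is living and takes 1/4.
Gbenga is living and takes 1/4.
Bankole is living and takes 1/8.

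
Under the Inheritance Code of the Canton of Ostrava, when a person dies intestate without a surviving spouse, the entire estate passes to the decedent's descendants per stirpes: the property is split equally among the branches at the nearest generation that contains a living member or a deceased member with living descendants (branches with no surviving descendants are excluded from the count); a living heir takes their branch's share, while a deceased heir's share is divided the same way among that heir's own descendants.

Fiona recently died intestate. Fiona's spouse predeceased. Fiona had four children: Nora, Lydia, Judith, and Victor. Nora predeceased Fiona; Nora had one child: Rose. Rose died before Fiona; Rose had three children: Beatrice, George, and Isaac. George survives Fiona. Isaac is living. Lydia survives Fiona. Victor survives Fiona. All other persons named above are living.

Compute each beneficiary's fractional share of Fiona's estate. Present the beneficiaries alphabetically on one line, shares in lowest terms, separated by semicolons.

There is no surviving spouse, so the entire estate passes to Fiona's descendants per stirpes.
The estate is divided into 4 equal shares of 1/4 among Nora, Lydia, Judith, Victor.
Nora predeceased; the 1/4 allotted to Nora's branch passes to Nora's issue by representation.
Rose's line is the sole branch at this level, so the full 1/4 passes to Rose's issue by representation.
The 1/4 is divided into 3 equal shares of 1/12 among Beatrice, George, Isaac.
Beatrice is living and takes 1/12.
George is living and takes 1/12.
Isaac is living and takes 1/12.
Lydia is living and takes 1/4.
Judith is living and takes 1/4.
Victor is living and takes 1/4.

Beatrice 1/12; George 1/12; Isaac 1/12; Judith 1/4; Lydia 1/4; Victor 1/4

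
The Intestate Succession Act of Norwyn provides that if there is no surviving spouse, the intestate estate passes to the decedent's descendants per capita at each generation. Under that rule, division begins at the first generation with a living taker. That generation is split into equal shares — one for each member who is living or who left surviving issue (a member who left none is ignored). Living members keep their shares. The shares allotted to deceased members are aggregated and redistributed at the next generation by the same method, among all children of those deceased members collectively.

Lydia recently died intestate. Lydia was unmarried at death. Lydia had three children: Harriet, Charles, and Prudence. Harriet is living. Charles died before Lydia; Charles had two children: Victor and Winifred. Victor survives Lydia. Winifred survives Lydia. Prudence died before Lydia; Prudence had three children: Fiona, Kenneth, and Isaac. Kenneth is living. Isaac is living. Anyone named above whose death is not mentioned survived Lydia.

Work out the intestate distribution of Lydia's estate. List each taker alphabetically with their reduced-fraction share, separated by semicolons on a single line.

Fiona 2/15; Harriet 1/3; Isaac 2/15; Kenneth 2/15; Victor 2/15; Winifred 2/15

There is no surviving spouse, so the entire estate passes to Lydia's descendants per capita at each generation.
At generation 1 (Harriet, Charles, Prudence) there are 3 shares of (1)/3 = 1/3 each.
Living: Harriet — each takes 1/3.
Deceased: Charles and Prudence. Their combined 2/3 is pooled and carried to generation 2.
At generation 2 (Victor, Winifred, Fiona, Kenneth, Isaac) there are 5 shares of (2/3)/5 = 2/15 each.
Living: Victor, Winifred, Fiona, Kenneth, and Isaac — each takes 2/15.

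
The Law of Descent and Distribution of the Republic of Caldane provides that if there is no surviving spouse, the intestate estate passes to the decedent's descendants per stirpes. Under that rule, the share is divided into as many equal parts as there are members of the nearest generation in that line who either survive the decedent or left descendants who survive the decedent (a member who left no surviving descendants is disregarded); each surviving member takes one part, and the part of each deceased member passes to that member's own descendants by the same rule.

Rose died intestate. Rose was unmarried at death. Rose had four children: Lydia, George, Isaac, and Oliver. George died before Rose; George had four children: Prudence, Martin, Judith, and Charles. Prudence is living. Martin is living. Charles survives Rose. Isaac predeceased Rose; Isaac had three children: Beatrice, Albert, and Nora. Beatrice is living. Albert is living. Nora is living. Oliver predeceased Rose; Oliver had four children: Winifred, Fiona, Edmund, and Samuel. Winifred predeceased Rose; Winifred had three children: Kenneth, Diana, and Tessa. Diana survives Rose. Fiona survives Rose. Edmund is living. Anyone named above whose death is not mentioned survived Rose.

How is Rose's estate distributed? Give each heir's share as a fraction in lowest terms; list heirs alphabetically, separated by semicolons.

Albert 1/12; Beatrice 1/12; Charles 1/16; Diana 1/48; Edmund 1/16; Fiona 1/16; Judith 1/16; Kenneth 1/48; Lydia 1/4; Martin 1/16; Nora 1/12; Prudence 1/16; Samuel 1/16; Tessa 1/48

There is no surviving spouse, so the entire estate passes to Rose's descendants per stirpes.
The estate is divided into 4 equal shares of 1/4 among Lydia, George, Isaac, Oliver.
Lydia is living and takes 1/4.
George predeceased; the 1/4 allotted to George's branch passes to George's issue by representation.
The 1/4 is divided into 4 equal shares of 1/16 among Prudence, Martin, Judith, Charles.
Prudence is living and takes 1/16.
Martin is living and takes 1/16.
Judith is living and takes 1/16.
Charles is living and takes 1/16.
Isaac predeceased; the 1/4 allotted to Isaac's branch passes to Isaac's issue by representation.
The 1/4 is divided into 3 equal shares of 1/12 among Beatrice, Albert, Nora.
Beatrice is living and takes 1/12.
Albert is living and takes 1/12.
Nora is living and takes 1/12.
Oliver predeceased; the 1/4 allotted to Oliver's branch passes to Oliver's issue by representation.
The 1/4 is divided into 4 equal shares of 1/16 among Winifred, Fiona, Edmund, Samuel.
Winifred predeceased; the 1/16 allotted to Winifred's branch passes to Winifred's issue by representation.
The 1/16 is divided into 3 equal shares of 1/48 among Kenneth, Diana, Tessa.
Kenneth is living and takes 1/48.
Diana is living and takes 1/48.
Tessa is living and takes 1/48.
Fiona is living and takes 1/16.
Edmund is living and takes 1/16.
Samuel is living and takes 1/16.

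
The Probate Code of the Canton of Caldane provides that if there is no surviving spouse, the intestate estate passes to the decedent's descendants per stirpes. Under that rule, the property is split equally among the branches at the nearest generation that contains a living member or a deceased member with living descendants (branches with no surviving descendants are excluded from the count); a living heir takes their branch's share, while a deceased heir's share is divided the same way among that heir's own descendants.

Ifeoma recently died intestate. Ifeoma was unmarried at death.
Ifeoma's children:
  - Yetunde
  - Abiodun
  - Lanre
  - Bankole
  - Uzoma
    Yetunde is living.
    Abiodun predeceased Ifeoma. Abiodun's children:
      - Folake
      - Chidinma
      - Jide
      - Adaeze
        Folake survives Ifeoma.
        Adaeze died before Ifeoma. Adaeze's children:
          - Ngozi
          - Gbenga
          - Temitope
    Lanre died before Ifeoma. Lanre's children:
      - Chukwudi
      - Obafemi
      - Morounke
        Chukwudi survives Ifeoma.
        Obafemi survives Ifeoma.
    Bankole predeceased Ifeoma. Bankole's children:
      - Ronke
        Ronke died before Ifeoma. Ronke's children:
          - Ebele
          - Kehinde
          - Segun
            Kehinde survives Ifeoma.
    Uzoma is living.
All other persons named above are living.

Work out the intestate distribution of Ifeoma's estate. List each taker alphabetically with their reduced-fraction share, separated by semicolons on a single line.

There is no surviving spouse, so the entire estate passes to Ifeoma's descendants per stirpes.
The estate is divided into 5 equal shares of 1/5 among Yetunde, Abiodun, Lanre, Bankole, Uzoma.
Yetunde is living and takes 1/5.
Abiodun predeceased; the 1/5 allotted to Abiodun's branch passes to Abiodun's issue by representation.
The 1/5 is divided into 4 equal shares of 1/20 among Folake, Chidinma, Jide, Adaeze.
Folake is living and takes 1/20.
Chidinma is living and takes 1/20.
Jide is living and takes 1/20.
Adaeze predeceased; the 1/20 allotted to Adaeze's branch passes to Adaeze's issue by representation.
The 1/20 is divided into 3 equal shares of 1/60 among Ngozi, Gbenga, Temitope.
Ngozi is living and takes 1/60.
Gbenga is living and takes 1/60.
Temitope is living and takes 1/60.
Lanre predeceased; the 1/5 allotted to Lanre's branch passes to Lanre's issue by representation.
The 1/5 is divided into 3 equal shares of 1/15 among Chukwudi, Obafemi, Morounke.
Chukwudi is living and takes 1/15.
Obafemi is living and takes 1/15.
Morounke is living and takes 1/15.
Bankole predeceased; the 1/5 allotted to Bankole's branch passes to Bankole's issue by representation.
Ronke's line is the sole branch at this level, so the full 1/5 passes to Ronke's issue by representation.
The 1/5 is divided into 3 equal shares of 1/15 among Ebele, Kehinde, Segun.
Ebele is living and takes 1/15.
Kehinde is living and takes 1/15.
Segun is living and takes 1/15.
Uzoma is living and takes 1/5.

Chidinma 1/20; Chukwudi 1/15; Ebele 1/15; Folake 1/20; Gbenga 1/60; Jide 1/20; Kehinde 1/15; Morounke 1/15; Ngozi 1/60; Obafemi 1/15; Segun 1/15; Temitope 1/60; Uzoma 1/5; Yetunde 1/5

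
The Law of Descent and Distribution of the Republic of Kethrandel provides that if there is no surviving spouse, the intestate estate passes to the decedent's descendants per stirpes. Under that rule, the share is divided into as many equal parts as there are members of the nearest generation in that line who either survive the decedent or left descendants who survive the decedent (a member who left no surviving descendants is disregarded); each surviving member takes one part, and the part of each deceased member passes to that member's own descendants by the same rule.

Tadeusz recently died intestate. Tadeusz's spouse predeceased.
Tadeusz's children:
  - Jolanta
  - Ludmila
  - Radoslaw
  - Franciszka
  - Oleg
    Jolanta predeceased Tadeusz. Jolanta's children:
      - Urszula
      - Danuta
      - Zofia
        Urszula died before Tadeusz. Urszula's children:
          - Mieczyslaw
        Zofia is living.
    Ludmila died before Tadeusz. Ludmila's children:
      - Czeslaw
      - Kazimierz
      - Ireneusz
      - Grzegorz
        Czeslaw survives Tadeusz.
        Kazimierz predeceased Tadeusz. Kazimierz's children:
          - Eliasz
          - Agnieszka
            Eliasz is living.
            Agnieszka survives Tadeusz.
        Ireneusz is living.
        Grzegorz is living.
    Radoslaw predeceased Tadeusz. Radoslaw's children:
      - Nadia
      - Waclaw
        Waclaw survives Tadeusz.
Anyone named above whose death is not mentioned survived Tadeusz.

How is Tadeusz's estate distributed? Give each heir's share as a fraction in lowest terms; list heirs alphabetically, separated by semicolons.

There is no surviving spouse, so the entire estate passes to Tadeusz's descendants per stirpes.
The estate is divided into 5 equal shares of 1/5 among Jolanta, Ludmila, Radoslaw, Franciszka, Oleg.
Jolanta predeceased; the 1/5 allotted to Jolanta's branch passes to Jolanta's issue by representation.
The 1/5 is divided into 3 equal shares of 1/15 among Urszula, Danuta, Zofia.
Urszula predeceased; the 1/15 allotted to Urszula's branch passes to Urszula's issue by representation.
Mieczyslaw is the sole taker at this level and receives the full 1/15.
Danuta is living and takes 1/15.
Zofia is living and takes 1/15.
Ludmila predeceased; the 1/5 allotted to Ludmila's branch passes to Ludmila's issue by representation.
The 1/5 is divided into 4 equal shares of 1/20 among Czeslaw, Kazimierz, Ireneusz, Grzegorz.
Czeslaw is living and takes 1/20.
Kazimierz predeceased; the 1/20 allotted to Kazimierz's branch passes to Kazimierz's issue by representation.
The 1/20 is divided into 2 equal shares of 1/40 among Eliasz, Agnieszka.
Eliasz is living and takes 1/40.
Agnieszka is living and takes 1/40.
Ireneusz is living and takes 1/20.
Grzegorz is living and takes 1/20.
Radoslaw predeceased; the 1/5 allotted to Radoslaw's branch passes to Radoslaw's issue by representation.
The 1/5 is divided into 2 equal shares of 1/10 among Nadia, Waclaw.
Nadia is living and takes 1/10.
Waclaw is living and takes 1/10.
Franciszka is living and takes 1/5.
Oleg is living and takes 1/5.

Agnieszka 1/40; Czeslaw 1/20; Danuta 1/15; Eliasz 1/40; Franciszka 1/5; Grzegorz 1/20; Ireneusz 1/20; Mieczyslaw 1/15; Nadia 1/10; Oleg 1/5; Waclaw 1/10; Zofia 1/15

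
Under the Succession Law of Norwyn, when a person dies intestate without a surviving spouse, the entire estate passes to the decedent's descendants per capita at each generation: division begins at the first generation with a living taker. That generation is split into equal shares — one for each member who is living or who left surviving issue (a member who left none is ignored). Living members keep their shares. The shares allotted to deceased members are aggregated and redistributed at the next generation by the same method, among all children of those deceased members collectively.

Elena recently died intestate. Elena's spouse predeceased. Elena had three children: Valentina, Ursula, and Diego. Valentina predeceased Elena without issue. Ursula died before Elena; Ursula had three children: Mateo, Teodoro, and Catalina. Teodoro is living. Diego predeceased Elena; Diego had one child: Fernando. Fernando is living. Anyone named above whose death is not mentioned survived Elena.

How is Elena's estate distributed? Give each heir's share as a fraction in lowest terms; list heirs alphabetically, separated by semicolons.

Catalina 1/4; Fernando 1/4; Mateo 1/4; Teodoro 1/4

There is no surviving spouse, so the entire estate passes to Elena's descendants per capita at each generation.
No one at generation 1 (Ursula, Diego) is living; moving to the next generation.
At generation 2 (Mateo, Teodoro, Catalina, Fernando) there are 4 shares of (1)/4 = 1/4 each.
Living: Mateo, Teodoro, Catalina, and Fernando — each takes 1/4.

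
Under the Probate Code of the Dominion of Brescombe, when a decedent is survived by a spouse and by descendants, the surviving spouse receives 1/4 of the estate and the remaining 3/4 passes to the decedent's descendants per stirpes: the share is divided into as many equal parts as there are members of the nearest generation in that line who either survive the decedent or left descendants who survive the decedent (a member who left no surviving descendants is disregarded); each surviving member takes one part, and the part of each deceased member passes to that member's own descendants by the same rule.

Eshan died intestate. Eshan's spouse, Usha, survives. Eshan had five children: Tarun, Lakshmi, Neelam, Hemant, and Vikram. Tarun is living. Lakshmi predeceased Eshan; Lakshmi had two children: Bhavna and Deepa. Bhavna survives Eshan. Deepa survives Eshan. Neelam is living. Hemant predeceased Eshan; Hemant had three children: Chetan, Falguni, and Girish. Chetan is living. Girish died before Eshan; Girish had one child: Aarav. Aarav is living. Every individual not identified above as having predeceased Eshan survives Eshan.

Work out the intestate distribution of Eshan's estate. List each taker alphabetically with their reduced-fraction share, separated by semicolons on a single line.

Usha, as surviving spouse, takes 1/4.
The remaining 3/4 passes to Eshan's descendants per stirpes.
The 3/4 is divided into 5 equal shares of 3/20 among Tarun, Lakshmi, Neelam, Hemant, Vikram.
Tarun is living and takes 3/20.
Lakshmi predeceased; the 3/20 allotted to Lakshmi's branch passes to Lakshmi's issue by representation.
The 3/20 is divided into 2 equal shares of 3/40 among Bhavna, Deepa.
Bhavna is living and takes 3/40.
Deepa is living and takes 3/40.
Neelam is living and takes 3/20.
Hemant predeceased; the 3/20 allotted to Hemant's branch passes to Hemant's issue by representation.
The 3/20 is divided into 3 equal shares of 1/20 among Chetan, Falguni, Girish.
Chetan is living and takes 1/20.
Falguni is living and takes 1/20.
Girish predeceased; the 1/20 allotted to Girish's branch passes to Girish's issue by representation.
Aarav is the sole taker at this level and receives the full 1/20.
Vikram is living and takes 3/20.

Aarav 1/20; Bhavna 3/40; Chetan 1/20; Deepa 3/40; Falguni 1/20; Neelam 3/20; Tarun 3/20; Usha 1/4; Vikram 3/20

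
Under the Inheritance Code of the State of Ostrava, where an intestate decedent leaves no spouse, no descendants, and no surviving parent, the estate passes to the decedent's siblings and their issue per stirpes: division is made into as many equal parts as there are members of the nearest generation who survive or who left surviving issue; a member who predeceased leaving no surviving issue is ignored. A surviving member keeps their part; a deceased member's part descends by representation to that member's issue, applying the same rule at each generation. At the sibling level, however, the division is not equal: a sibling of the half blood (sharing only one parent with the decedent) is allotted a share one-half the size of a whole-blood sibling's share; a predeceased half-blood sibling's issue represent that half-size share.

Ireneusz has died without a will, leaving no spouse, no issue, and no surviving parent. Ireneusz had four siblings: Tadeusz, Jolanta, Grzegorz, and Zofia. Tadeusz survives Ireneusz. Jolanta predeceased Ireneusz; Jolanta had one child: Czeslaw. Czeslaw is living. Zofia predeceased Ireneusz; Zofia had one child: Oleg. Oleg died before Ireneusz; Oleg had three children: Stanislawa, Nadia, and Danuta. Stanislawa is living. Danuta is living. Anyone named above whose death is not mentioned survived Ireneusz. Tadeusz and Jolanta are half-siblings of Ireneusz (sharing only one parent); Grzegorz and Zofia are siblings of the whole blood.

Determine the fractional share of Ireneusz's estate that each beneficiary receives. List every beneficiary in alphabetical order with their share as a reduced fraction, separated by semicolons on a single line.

Czeslaw 1/6; Danuta 1/9; Grzegorz 1/3; Nadia 1/9; Stanislawa 1/9; Tadeusz 1/6

No spouse, descendants, or parent survives, so the estate passes to Ireneusz's siblings per stirpes.
Half-blood siblings count for one-half the weight of whole-blood siblings at the initial division.
Dividing 1 in proportion to weights (total weight 3): Tadeusz (weight 1/2) → 1/6; Jolanta (weight 1/2) → 1/6; Grzegorz (weight 1) → 1/3; Zofia (weight 1) → 1/3.
Tadeusz is living and takes 1/6.
Jolanta predeceased; the 1/6 allotted to Jolanta's branch passes to Jolanta's issue by representation.
Czeslaw is the sole taker at this level and receives the full 1/6.
Grzegorz is living and takes 1/3.
Zofia predeceased; the 1/3 allotted to Zofia's branch passes to Zofia's issue by representation.
Oleg's line is the sole branch at this level, so the full 1/3 passes to Oleg's issue by representation.
The 1/3 is divided into 3 equal shares of 1/9 among Stanislawa, Nadia, Danuta.
Stanislawa is living and takes 1/9.
Nadia is living and takes 1/9.
Danuta is living and takes 1/9.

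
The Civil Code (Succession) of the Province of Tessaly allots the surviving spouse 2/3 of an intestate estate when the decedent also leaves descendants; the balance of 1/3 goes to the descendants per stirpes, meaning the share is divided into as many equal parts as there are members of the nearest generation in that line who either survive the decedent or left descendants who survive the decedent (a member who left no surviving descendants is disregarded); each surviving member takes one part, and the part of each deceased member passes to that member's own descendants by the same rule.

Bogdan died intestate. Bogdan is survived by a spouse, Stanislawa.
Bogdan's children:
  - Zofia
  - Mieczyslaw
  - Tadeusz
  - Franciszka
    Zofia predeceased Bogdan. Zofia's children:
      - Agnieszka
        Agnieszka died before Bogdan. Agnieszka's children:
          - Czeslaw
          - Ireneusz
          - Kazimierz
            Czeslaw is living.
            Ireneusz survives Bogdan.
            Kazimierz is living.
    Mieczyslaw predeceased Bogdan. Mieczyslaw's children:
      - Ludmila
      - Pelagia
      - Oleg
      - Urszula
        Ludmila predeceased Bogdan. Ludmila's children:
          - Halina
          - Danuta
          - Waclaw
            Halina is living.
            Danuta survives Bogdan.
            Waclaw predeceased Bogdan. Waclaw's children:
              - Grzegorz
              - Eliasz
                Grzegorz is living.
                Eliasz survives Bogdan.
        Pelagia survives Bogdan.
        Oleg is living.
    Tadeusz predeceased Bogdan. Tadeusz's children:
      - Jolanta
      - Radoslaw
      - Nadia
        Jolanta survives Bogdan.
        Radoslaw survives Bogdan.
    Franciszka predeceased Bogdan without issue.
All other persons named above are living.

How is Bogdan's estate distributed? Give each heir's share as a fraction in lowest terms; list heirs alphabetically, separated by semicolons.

Czeslaw 1/27; Danuta 1/108; Eliasz 1/216; Grzegorz 1/216; Halina 1/108; Ireneusz 1/27; Jolanta 1/27; Kazimierz 1/27; Nadia 1/27; Oleg 1/36; Pelagia 1/36; Radoslaw 1/27; Stanislawa 2/3; Urszula 1/36

Stanislawa, as surviving spouse, takes 2/3.
The remaining 1/3 passes to Bogdan's descendants per stirpes.
Franciszka left no surviving issue, so that branch lapses and is disregarded.
The 1/3 is divided into 3 equal shares of 1/9 among Zofia, Mieczyslaw, Tadeusz.
Zofia predeceased; the 1/9 allotted to Zofia's branch passes to Zofia's issue by representation.
Agnieszka's line is the sole branch at this level, so the full 1/9 passes to Agnieszka's issue by representation.
The 1/9 is divided into 3 equal shares of 1/27 among Czeslaw, Ireneusz, Kazimierz.
Czeslaw is living and takes 1/27.
Ireneusz is living and takes 1/27.
Kazimierz is living and takes 1/27.
Mieczyslaw predeceased; the 1/9 allotted to Mieczyslaw's branch passes to Mieczyslaw's issue by representation.
The 1/9 is divided into 4 equal shares of 1/36 among Ludmila, Pelagia, Oleg, Urszula.
Ludmila predeceased; the 1/36 allotted to Ludmila's branch passes to Ludmila's issue by representation.
The 1/36 is divided into 3 equal shares of 1/108 among Halina, Danuta, Waclaw.
Halina is living and takes 1/108.
Danuta is living and takes 1/108.
Waclaw predeceased; the 1/108 allotted to Waclaw's branch passes to Waclaw's issue by representation.
The 1/108 is divided into 2 equal shares of 1/216 among Grzegorz, Eliasz.
Grzegorz is living and takes 1/216.
Eliasz is living and takes 1/216.
Pelagia is living and takes 1/36.
Oleg is living and takes 1/36.
Urszula is living and takes 1/36.
Tadeusz predeceased; the 1/9 allotted to Tadeusz's branch passes to Tadeusz's issue by representation.
The 1/9 is divided into 3 equal shares of 1/27 among Jolanta, Radoslaw, Nadia.
Jolanta is living and takes 1/27.
Radoslaw is living and takes 1/27.
Nadia is living and takes 1/27.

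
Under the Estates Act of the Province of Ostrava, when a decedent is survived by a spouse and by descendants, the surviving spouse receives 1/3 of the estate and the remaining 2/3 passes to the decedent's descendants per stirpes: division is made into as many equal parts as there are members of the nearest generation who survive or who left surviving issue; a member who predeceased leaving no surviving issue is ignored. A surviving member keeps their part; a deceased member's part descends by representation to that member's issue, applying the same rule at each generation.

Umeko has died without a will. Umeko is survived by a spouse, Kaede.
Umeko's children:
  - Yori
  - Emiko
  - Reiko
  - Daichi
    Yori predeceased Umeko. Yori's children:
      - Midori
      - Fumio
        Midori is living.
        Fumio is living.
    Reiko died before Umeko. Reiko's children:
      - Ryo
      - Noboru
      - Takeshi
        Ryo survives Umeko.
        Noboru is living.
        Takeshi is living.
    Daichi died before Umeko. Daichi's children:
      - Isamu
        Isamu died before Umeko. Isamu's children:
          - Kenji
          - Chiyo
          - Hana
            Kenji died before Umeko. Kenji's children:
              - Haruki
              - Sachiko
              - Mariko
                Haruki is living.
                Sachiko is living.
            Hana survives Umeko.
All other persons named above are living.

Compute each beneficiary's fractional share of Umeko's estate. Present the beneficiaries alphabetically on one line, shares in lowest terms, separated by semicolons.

Chiyo 1/18; Emiko 1/6; Fumio 1/12; Hana 1/18; Haruki 1/54; Kaede 1/3; Mariko 1/54; Midori 1/12; Noboru 1/18; Ryo 1/18; Sachiko 1/54; Takeshi 1/18

Kaede, as surviving spouse, takes 1/3.
The remaining 2/3 passes to Umeko's descendants per stirpes.
The 2/3 is divided into 4 equal shares of 1/6 among Yori, Emiko, Reiko, Daichi.
Yori predeceased; the 1/6 allotted to Yori's branch passes to Yori's issue by representation.
The 1/6 is divided into 2 equal shares of 1/12 among Midori, Fumio.
Midori is living and takes 1/12.
Fumio is living and takes 1/12.
Emiko is living and takes 1/6.
Reiko predeceased; the 1/6 allotted to Reiko's branch passes to Reiko's issue by representation.
The 1/6 is divided into 3 equal shares of 1/18 among Ryo, Noboru, Takeshi.
Ryo is living and takes 1/18.
Noboru is living and takes 1/18.
Takeshi is living and takes 1/18.
Daichi predeceased; the 1/6 allotted to Daichi's branch passes to Daichi's issue by representation.
Isamu's line is the sole branch at this level, so the full 1/6 passes to Isamu's issue by representation.
The 1/6 is divided into 3 equal shares of 1/18 among Kenji, Chiyo, Hana.
Kenji predeceased; the 1/18 allotted to Kenji's branch passes to Kenji's issue by representation.
The 1/18 is divided into 3 equal shares of 1/54 among Haruki, Sachiko, Mariko.
Haruki is living and takes 1/54.
Sachiko is living and takes 1/54.
Mariko is living and takes 1/54.
Chiyo is living and takes 1/18.
Hana is living and takes 1/18.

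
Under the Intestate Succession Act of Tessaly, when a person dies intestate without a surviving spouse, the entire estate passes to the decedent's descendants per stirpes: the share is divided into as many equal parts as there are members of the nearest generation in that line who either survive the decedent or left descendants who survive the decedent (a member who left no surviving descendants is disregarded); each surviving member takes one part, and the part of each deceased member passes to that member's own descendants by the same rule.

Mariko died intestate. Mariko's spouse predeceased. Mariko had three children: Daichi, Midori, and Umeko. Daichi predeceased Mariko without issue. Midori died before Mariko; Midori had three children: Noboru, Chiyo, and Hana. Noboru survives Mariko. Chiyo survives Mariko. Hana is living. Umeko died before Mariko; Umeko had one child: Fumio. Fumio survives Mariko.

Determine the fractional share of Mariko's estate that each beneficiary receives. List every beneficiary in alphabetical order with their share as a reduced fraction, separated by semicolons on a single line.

Chiyo 1/6; Fumio 1/2; Hana 1/6; Noboru 1/6

There is no surviving spouse, so the entire estate passes to Mariko's descendants per stirpes.
Daichi left no surviving issue, so that branch lapses and is disregarded.
The estate is divided into 2 equal shares of 1/2 among Midori, Umeko.
Midori predeceased; the 1/2 allotted to Midori's branch passes to Midori's issue by representation.
The 1/2 is divided into 3 equal shares of 1/6 among Noboru, Chiyo, Hana.
Noboru is living and takes 1/6.
Chiyo is living and takes 1/6.
Hana is living and takes 1/6.
Umeko predeceased; the 1/2 allotted to Umeko's branch passes to Umeko's issue by representation.
Fumio is the sole taker at this level and receives the full 1/2.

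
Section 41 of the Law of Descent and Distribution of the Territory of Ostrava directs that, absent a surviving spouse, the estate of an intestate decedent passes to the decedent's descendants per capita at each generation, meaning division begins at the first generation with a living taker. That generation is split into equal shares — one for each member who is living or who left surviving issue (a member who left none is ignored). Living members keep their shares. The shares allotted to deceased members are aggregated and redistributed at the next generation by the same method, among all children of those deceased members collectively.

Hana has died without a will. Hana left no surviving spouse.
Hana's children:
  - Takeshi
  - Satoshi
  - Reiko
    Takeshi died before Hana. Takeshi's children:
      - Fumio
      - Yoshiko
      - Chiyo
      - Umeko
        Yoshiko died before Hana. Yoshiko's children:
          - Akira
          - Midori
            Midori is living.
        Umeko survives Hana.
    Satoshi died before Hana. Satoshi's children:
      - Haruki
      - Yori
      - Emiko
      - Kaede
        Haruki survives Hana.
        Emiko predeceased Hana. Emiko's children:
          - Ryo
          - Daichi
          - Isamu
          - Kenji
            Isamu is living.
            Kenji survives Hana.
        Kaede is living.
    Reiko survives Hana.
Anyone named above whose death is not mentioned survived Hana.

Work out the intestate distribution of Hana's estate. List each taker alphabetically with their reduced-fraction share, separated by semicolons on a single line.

Akira 1/36; Chiyo 1/12; Daichi 1/36; Fumio 1/12; Haruki 1/12; Isamu 1/36; Kaede 1/12; Kenji 1/36; Midori 1/36; Reiko 1/3; Ryo 1/36; Umeko 1/12; Yori 1/12

There is no surviving spouse, so the entire estate passes to Hana's descendants per capita at each generation.
At generation 1 (Takeshi, Satoshi, Reiko) there are 3 shares of (1)/3 = 1/3 each.
Living: Reiko — each takes 1/3.
Deceased: Takeshi and Satoshi. Their combined 2/3 is pooled and carried to generation 2.
At generation 2 (Fumio, Yoshiko, Chiyo, Umeko, Haruki, Yori, Emiko, Kaede) there are 8 shares of (2/3)/8 = 1/12 each.
Living: Fumio, Chiyo, Umeko, Haruki, Yori, and Kaede — each takes 1/12.
Deceased: Yoshiko and Emiko. Their combined 1/6 is pooled and carried to generation 3.
At generation 3 (Akira, Midori, Ryo, Daichi, Isamu, Kenji) there are 6 shares of (1/6)/6 = 1/36 each.
Living: Akira, Midori, Ryo, Daichi, Isamu, and Kenji — each takes 1/36.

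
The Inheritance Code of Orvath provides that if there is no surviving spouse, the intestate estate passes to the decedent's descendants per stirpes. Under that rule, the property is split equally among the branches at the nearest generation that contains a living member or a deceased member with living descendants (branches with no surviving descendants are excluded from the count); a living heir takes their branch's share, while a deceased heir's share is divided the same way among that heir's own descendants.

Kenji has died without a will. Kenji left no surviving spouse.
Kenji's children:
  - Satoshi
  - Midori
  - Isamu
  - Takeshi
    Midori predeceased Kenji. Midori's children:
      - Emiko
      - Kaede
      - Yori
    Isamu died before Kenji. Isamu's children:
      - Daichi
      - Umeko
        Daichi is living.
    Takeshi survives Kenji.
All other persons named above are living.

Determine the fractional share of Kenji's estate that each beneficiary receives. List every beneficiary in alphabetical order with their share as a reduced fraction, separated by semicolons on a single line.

There is no surviving spouse, so the entire estate passes to Kenji's descendants per stirpes.
The estate is divided into 4 equal shares of 1/4 among Satoshi, Midori, Isamu, Takeshi.
Satoshi is living and takes 1/4.
Midori predeceased; the 1/4 allotted to Midori's branch passes to Midori's issue by representation.
The 1/4 is divided into 3 equal shares of 1/12 among Emiko, Kaede, Yori.
Emiko is living and takes 1/12.
Kaede is living and takes 1/12.
Yori is living and takes 1/12.
Isamu predeceased; the 1/4 allotted to Isamu's branch passes to Isamu's issue by representation.
The 1/4 is divided into 2 equal shares of 1/8 among Daichi, Umeko.
Daichi is living and takes 1/8.
Umeko is living and takes 1/8.
Takeshi is living and takes 1/4.

Daichi 1/8; Emiko 1/12; Kaede 1/12; Satoshi 1/4; Takeshi 1/4; Umeko 1/8; Yori 1/12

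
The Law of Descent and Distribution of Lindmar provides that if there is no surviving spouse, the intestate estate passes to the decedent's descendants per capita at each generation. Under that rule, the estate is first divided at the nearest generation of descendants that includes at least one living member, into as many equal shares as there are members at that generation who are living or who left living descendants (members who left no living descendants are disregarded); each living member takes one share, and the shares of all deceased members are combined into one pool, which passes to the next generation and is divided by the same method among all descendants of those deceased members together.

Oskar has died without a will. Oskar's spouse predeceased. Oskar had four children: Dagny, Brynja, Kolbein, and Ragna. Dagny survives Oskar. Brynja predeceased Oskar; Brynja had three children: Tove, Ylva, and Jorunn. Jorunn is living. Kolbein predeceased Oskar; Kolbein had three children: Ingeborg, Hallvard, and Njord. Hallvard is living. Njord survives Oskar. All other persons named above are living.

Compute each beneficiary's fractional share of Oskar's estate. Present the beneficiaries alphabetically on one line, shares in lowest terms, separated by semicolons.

There is no surviving spouse, so the entire estate passes to Oskar's descendants per capita at each generation.
At generation 1 (Dagny, Brynja, Kolbein, Ragna) there are 4 shares of (1)/4 = 1/4 each.
Living: Dagny and Ragna — each takes 1/4.
Deceased: Brynja and Kolbein. Their combined 1/2 is pooled and carried to generation 2.
At generation 2 (Tove, Ylva, Jorunn, Ingeborg, Hallvard, Njord) there are 6 shares of (1/2)/6 = 1/12 each.
Living: Tove, Ylva, Jorunn, Ingeborg, Hallvard, and Njord — each takes 1/12.

Dagny 1/4; Hallvard 1/12; Ingeborg 1/12; Jorunn 1/12; Njord 1/12; Ragna 1/4; Tove 1/12; Ylva 1/12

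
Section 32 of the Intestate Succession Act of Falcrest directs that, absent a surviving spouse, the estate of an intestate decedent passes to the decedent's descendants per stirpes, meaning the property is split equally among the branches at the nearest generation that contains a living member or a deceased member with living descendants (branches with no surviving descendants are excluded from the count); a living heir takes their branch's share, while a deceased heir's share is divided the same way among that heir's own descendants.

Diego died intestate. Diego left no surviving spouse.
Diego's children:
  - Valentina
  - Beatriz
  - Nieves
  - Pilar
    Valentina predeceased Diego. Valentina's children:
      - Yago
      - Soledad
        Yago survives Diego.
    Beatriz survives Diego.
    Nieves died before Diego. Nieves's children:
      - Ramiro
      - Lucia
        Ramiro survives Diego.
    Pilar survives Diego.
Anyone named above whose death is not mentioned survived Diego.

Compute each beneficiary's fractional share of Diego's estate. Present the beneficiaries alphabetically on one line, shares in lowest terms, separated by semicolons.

There is no surviving spouse, so the entire estate passes to Diego's descendants per stirpes.
The estate is divided into 4 equal shares of 1/4 among Valentina, Beatriz, Nieves, Pilar.
Valentina predeceased; the 1/4 allotted to Valentina's branch passes to Valentina's issue by representation.
The 1/4 is divided into 2 equal shares of 1/8 among Yago, Soledad.
Yago is living and takes 1/8.
Soledad is living and takes 1/8.
Beatriz is living and takes 1/4.
Nieves predeceased; the 1/4 allotted to Nieves's branch passes to Nieves's issue by representation.
The 1/4 is divided into 2 equal shares of 1/8 among Ramiro, Lucia.
Ramiro is living and takes 1/8.
Lucia is living and takes 1/8.
Pilar is living and takes 1/4.

Beatriz 1/4; Lucia 1/8; Pilar 1/4; Ramiro 1/8; Soledad 1/8; Yago 1/8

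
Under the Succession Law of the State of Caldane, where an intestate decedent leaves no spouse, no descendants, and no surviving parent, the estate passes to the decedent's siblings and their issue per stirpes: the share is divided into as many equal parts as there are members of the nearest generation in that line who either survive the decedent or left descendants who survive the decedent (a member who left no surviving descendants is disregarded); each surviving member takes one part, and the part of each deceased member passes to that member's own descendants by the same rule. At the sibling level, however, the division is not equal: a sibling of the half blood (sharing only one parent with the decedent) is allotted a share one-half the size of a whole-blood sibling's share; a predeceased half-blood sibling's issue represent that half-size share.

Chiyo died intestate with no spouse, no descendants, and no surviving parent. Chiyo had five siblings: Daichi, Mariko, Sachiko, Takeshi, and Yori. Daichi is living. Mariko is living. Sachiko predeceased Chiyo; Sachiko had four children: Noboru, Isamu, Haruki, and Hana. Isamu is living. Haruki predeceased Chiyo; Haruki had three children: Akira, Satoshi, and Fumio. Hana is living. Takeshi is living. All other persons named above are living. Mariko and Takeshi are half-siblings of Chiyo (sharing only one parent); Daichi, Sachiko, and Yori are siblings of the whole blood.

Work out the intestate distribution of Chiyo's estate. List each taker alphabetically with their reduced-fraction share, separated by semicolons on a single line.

No spouse, descendants, or parent survives, so the estate passes to Chiyo's siblings per stirpes.
Half-blood siblings count for one-half the weight of whole-blood siblings at the initial division.
Dividing 1 in proportion to weights (total weight 4): Daichi (weight 1) → 1/4; Mariko (weight 1/2) → 1/8; Sachiko (weight 1) → 1/4; Takeshi (weight 1/2) → 1/8; Yori (weight 1) → 1/4.
Daichi is living and takes 1/4.
Mariko is living and takes 1/8.
Sachiko predeceased; the 1/4 allotted to Sachiko's branch passes to Sachiko's issue by representation.
The 1/4 is divided into 4 equal shares of 1/16 among Noboru, Isamu, Haruki, Hana.
Noboru is living and takes 1/16.
Isamu is living and takes 1/16.
Haruki predeceased; the 1/16 allotted to Haruki's branch passes to Haruki's issue by representation.
The 1/16 is divided into 3 equal shares of 1/48 among Akira, Satoshi, Fumio.
Akira is living and takes 1/48.
Satoshi is living and takes 1/48.
Fumio is living and takes 1/48.
Hana is living and takes 1/16.
Takeshi is living and takes 1/8.
Yori is living and takes 1/4.

Akira 1/48; Daichi 1/4; Fumio 1/48; Hana 1/16; Isamu 1/16; Mariko 1/8; Noboru 1/16; Satoshi 1/48; Takeshi 1/8; Yori 1/4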